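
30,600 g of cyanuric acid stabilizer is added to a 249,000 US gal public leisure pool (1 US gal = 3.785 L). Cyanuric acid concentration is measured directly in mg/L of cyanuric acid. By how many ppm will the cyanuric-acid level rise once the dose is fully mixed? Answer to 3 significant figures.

Volume: 249,000 US gal × 3.785 L/gal = 942,465 L.
Rise: 30,600 g / 942,465 L × 1000 = 32.47 mg/L.

32.5 ppm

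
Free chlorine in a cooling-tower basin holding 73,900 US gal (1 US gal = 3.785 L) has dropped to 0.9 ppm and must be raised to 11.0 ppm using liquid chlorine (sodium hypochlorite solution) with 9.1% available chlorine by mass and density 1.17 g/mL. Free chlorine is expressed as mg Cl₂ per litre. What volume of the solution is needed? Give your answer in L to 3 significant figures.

26.5 L

Volume: 73,900 US gal × 3.785 L/gal = 279,712 L.
Chlorine deficit: 11.0 − 0.9 = 10.1 ppm = 10.1 mg/L as Cl₂.
Cl₂ equivalent needed: 10.1 mg/L × 279,712 L = 2,825,000 mg = 2825 g.
Product at 9.1% available chlorine: 2825 / 0.091 = 31,040 g.
Volume at density 1.17 g/mL: 31,040 g ÷ 1.17 g/mL = 26,530 mL.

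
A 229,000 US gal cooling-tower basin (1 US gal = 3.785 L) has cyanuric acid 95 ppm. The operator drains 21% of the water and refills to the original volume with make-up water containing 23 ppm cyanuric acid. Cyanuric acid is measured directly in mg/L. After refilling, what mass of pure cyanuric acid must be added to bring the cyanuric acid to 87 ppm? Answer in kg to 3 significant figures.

Volume: 229,000 US gal × 3.785 L/gal = 866,765 L.
After draining 21% and refilling: 95 × 0.79 + 23 × 0.21 = 79.88 ppm.
Deficit to target: 87 − 79.88 = 7.12 mg/L.
Mass: 7.12 mg/L × 866,765 L = 6171 g cyanuric acid.

6.17 kg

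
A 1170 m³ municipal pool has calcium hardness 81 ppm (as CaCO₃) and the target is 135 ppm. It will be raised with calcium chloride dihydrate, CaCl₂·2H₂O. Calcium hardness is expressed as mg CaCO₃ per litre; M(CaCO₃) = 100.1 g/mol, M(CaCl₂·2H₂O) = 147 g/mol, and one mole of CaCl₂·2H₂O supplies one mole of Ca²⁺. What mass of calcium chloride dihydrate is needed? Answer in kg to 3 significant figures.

Volume: 1170 m³ = 1,170,000 L.
Hardness to add: (135 − 81) = 54 mg/L as CaCO₃ × 1,170,000 L = 63,180 g as CaCO₃.
Moles of Ca²⁺ (1 mol Ca²⁺ ≡ 1 mol CaCO₃): 63,180 / 100.1 g/mol = 631.2 mol.
Mass of CaCl₂·2H₂O: 631.2 × 147 = 92,780 g.

92.8 kg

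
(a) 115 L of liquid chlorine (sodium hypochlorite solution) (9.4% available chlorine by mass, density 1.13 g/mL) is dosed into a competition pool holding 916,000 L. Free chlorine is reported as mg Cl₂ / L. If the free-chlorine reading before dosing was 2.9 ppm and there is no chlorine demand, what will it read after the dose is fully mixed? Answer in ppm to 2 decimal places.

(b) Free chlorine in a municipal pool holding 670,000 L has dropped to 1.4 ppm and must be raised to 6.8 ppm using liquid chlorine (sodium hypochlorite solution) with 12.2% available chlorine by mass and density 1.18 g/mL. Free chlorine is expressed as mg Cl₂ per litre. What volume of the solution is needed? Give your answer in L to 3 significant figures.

(a) Mass of solution: 115 L × 1000 mL/L × 1.13 g/mL = 129,900 g.
(a) Available chlorine delivered: 129,900 g × 0.094 = 12,220 g as Cl₂.
(a) Concentration rise: 12,220 g / 916,000 L = 13.34 mg/L = 13.34 ppm.
(a) Final FC: 2.9 + 13.34 = 16.24 ppm.

(b) Chlorine deficit: 6.8 − 1.4 = 5.4 ppm = 5.4 mg/L as Cl₂.
(b) Cl₂ equivalent needed: 5.4 mg/L × 670,000 L = 3,618,000 mg = 3618 g.
(b) Product at 12.2% available chlorine: 3618 / 0.122 = 29,660 g.
(b) Volume at density 1.18 g/mL: 29,660 g ÷ 1.18 g/mL = 25,130 mL.

(a) 16.24 ppm; (b) 25.1 L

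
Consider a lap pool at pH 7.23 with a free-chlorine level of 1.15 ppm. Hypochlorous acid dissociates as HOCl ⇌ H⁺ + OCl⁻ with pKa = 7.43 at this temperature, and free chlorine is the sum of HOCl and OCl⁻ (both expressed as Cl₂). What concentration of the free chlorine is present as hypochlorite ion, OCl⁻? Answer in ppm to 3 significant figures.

[OCl⁻]/[HOCl] = 10^(pH − pKa) = 10^(7.23 − 7.43) = 10^-0.20 = 0.631.
Fraction as HOCl = 1 / (1 + 0.631) = 0.6131.
OCl⁻ = (1 − 0.6131) × 1.15 ppm = 0.4449 ppm.

0.445 ppm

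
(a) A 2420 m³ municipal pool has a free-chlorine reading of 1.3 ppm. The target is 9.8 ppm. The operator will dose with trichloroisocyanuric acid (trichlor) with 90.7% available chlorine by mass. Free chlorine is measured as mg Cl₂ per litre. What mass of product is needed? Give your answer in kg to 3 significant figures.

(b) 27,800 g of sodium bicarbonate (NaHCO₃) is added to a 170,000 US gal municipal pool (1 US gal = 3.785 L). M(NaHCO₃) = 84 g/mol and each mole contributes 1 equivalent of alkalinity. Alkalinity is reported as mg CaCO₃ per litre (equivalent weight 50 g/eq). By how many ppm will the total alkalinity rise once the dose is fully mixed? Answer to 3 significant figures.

(a) 22.7 kg; (b) 25.7 ppm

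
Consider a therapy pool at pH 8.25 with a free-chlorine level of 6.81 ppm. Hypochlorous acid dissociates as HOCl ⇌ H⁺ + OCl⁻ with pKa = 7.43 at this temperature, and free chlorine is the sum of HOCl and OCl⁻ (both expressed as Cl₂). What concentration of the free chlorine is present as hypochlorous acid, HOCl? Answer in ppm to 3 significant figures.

0.895 ppm

[OCl⁻]/[HOCl] = 10^(pH − pKa) = 10^(8.25 − 7.43) = 10^0.82 = 6.607.
Fraction as HOCl = 1 / (1 + 6.607) = 0.1315.
HOCl = 0.1315 × 6.81 ppm = 0.8952 ppm.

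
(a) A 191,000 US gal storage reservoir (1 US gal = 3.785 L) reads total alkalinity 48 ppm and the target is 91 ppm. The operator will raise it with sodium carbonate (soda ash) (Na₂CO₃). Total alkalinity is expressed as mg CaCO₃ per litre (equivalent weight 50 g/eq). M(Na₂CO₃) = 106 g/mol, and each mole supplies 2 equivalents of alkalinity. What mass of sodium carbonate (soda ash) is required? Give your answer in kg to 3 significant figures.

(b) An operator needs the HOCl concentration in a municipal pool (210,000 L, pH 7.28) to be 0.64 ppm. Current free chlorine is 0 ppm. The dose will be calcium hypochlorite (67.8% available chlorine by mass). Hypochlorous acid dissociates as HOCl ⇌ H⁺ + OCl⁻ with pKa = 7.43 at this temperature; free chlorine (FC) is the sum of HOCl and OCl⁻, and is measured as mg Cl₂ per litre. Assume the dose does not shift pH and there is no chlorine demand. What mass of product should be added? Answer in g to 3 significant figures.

(a) Volume: 191,000 US gal × 3.785 L/gal = 722,935 L.
(a) Alkalinity to add: (91 − 48) = 43 mg/L as CaCO₃ × 722,935 L = 31,090 g as CaCO₃.
(a) Equivalents: 31,090 g ÷ 50 g/eq = 621.7 eq.
(a) Each mole of Na₂CO₃ supplies 2 eq, so 621.7 / 2 = 310.9 mol.
(a) Mass: 310.9 mol × 106 g/mol = 32,950 g.

(b) [OCl⁻]/[HOCl] = 10^(pH − pKa) = 10^(7.28 − 7.43) = 0.7079; fraction as HOCl = 1/(1 + 0.7079) = 0.5855.
(b) Free chlorine required for 0.64 ppm HOCl: 0.64 / 0.5855 = 1.093 ppm.
(b) FC to add: 1.093 − 0 = 1.093 mg/L as Cl₂.
(b) Cl₂ equivalent: 1.093 mg/L × 210,000 L = 229.5 g.
(b) Product at 67.8% available Cl: 229.5 / 0.678 = 338.6 g.

(a) 33.0 kg; (b) 339 g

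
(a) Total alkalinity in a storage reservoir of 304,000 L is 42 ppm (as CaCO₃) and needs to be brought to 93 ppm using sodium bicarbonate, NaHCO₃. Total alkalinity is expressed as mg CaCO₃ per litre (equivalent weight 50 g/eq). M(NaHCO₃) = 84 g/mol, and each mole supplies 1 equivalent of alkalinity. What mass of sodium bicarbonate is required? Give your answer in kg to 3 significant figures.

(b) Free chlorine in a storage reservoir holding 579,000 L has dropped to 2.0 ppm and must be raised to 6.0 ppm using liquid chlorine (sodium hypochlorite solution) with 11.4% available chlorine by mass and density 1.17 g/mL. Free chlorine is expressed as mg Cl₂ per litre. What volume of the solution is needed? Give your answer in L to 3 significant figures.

(a) 26.0 kg; (b) 17.4 L

(a) Alkalinity to add: (93 − 42) = 51 mg/L as CaCO₃ × 304,000 L = 15,500 g as CaCO₃.
(a) Equivalents: 15,500 g ÷ 50 g/eq = 310.1 eq.
(a) NaHCO₃ supplies 1 eq per mole → 310.1 mol.
(a) Mass: 310.1 mol × 84 g/mol = 26,050 g.

(b) Chlorine deficit: 6.0 − 2.0 = 4 ppm = 4 mg/L as Cl₂.
(b) Cl₂ equivalent needed: 4 mg/L × 579,000 L = 2,316,000 mg = 2316 g.
(b) Product at 11.4% available chlorine: 2316 / 0.114 = 20,320 g.
(b) Volume at density 1.17 g/mL: 20,320 g ÷ 1.17 g/mL = 17,360 mL.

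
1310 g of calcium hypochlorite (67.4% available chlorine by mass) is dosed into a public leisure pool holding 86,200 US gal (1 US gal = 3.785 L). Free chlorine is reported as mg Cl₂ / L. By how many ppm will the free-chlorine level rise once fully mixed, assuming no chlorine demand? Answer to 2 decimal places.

Volume: 86,200 US gal × 3.785 L/gal = 326,267 L.
Available chlorine delivered: 1310 g × 0.674 = 882.9 g as Cl₂.
Concentration rise: 882.9 g / 326,267 L = 2.706 mg/L = 2.71 ppm.

2.71 ppm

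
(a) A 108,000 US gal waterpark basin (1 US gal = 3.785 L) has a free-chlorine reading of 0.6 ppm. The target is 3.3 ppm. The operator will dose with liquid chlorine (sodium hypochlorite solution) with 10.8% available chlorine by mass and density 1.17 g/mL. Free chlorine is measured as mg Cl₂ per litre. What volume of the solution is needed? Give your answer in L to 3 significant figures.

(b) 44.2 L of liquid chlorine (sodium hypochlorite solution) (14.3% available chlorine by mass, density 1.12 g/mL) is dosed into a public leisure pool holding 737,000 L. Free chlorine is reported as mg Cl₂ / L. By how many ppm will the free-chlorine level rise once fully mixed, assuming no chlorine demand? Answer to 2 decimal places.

(a) Volume: 108,000 US gal × 3.785 L/gal = 408,780 L.
(a) Chlorine deficit: 3.3 − 0.6 = 2.7 ppm = 2.7 mg/L as Cl₂.
(a) Cl₂ equivalent needed: 2.7 mg/L × 408,780 L = 1,104,000 mg = 1104 g.
(a) Product at 10.8% available chlorine: 1104 / 0.108 = 10,220 g.
(a) Volume at density 1.17 g/mL: 10,220 g ÷ 1.17 g/mL = 8735 mL.

(b) Mass of solution: 44.2 L × 1000 mL/L × 1.12 g/mL = 49,500 g.
(b) Available chlorine delivered: 49,500 g × 0.143 = 7079 g as Cl₂.
(b) Concentration rise: 7079 g / 737,000 L = 9.605 mg/L = 9.61 ppm.

(a) 8.73 L; (b) 9.61 ppm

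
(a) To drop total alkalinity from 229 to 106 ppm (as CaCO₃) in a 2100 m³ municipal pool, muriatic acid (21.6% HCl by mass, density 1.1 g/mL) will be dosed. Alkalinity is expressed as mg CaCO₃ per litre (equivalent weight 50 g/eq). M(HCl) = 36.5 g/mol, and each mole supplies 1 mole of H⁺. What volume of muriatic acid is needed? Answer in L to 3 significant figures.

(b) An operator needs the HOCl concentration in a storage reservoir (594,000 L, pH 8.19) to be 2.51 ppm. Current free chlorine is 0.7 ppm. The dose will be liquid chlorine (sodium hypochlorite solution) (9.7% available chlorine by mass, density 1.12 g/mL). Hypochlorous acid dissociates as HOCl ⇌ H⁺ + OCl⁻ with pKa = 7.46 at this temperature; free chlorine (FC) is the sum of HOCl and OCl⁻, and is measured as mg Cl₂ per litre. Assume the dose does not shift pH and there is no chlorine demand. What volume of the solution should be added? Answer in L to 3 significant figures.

(a) 794 L; (b) 83.6 L

(a) Volume: 2100 m³ = 2,100,000 L.
(a) Alkalinity to neutralize: (229 − 106) = 123 mg/L as CaCO₃ × 2,100,000 L = 258,300 g as CaCO₃.
(a) Equivalents of H⁺ required: 258,300 ÷ 50 g/eq = 5166 eq = 5166 mol HCl.
(a) Mass of HCl: 5166 × 36.5 = 188,600 g.
(a) Mass of 21.6% solution: 188,600 / 0.216 = 873,000 g.
(a) Volume: 873,000 g ÷ 1.1 g/mL = 793,600 mL.

(b) [OCl⁻]/[HOCl] = 10^(pH − pKa) = 10^(8.19 − 7.46) = 5.37; fraction as HOCl = 1/(1 + 5.37) = 0.157.
(b) Free chlorine required for 2.51 ppm HOCl: 2.51 / 0.157 = 15.99 ppm.
(b) FC to add: 15.99 − 0.7 = 15.29 mg/L as Cl₂.
(b) Cl₂ equivalent: 15.29 mg/L × 594,000 L = 9082 g.
(b) Product at 9.7% available Cl: 9082 / 0.097 = 93,630 g.
(b) Volume: 93,630 g ÷ 1.12 g/mL = 83,600 mL.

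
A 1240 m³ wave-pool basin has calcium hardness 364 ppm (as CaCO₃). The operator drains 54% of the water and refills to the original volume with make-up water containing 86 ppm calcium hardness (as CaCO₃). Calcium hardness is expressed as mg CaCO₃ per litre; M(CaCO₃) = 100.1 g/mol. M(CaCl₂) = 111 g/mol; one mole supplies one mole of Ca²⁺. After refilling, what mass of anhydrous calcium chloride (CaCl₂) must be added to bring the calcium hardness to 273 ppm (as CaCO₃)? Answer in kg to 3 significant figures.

Volume: 1240 m³ = 1,240,000 L.
After draining 54% and refilling: 364 × 0.46 + 86 × 0.54 = 213.88 ppm.
Deficit to target: 273 − 213.88 = 59.12 mg/L.
As CaCO₃: 59.12 mg/L × 1,240,000 L = 73,310 g; ÷ 100.1 = 732.4 mol Ca²⁺.
Mass: 732.4 × 111 = 81,290 g.

81.3 kg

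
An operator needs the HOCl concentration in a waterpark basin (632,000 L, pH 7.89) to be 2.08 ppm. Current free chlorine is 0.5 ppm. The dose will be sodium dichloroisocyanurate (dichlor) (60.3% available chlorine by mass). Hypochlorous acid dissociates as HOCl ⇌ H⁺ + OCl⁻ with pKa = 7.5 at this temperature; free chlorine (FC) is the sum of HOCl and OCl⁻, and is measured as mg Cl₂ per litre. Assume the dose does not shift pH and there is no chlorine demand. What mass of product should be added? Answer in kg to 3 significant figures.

[OCl⁻]/[HOCl] = 10^(pH − pKa) = 10^(7.89 − 7.5) = 2.455; fraction as HOCl = 1/(1 + 2.455) = 0.2895.
Free chlorine required for 2.08 ppm HOCl: 2.08 / 0.2895 = 7.186 ppm.
FC to add: 7.186 − 0.5 = 6.686 mg/L as Cl₂.
Cl₂ equivalent: 6.686 mg/L × 632,000 L = 4225 g.
Product at 60.3% available Cl: 4225 / 0.603 = 7007 g.

7.01 kg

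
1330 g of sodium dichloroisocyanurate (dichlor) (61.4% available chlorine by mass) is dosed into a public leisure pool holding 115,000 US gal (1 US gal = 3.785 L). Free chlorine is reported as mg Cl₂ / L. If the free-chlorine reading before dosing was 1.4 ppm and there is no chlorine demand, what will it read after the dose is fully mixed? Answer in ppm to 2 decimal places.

3.28 ppm

Volume: 115,000 US gal × 3.785 L/gal = 435,275 L.
Available chlorine delivered: 1330 g × 0.614 = 816.6 g as Cl₂.
Concentration rise: 816.6 g / 435,275 L = 1.876 mg/L = 1.88 ppm.
Final FC: 1.4 + 1.88 = 3.28 ppm.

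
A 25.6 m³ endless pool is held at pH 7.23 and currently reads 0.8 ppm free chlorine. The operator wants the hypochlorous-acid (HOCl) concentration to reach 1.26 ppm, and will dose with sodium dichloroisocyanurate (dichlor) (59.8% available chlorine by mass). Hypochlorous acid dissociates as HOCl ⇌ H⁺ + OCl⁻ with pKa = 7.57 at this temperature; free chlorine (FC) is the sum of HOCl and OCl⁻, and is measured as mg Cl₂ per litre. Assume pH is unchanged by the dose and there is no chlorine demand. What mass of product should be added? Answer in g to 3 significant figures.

Volume: 25.6 m³ = 25,600 L.
[OCl⁻]/[HOCl] = 10^(pH − pKa) = 10^(7.23 − 7.57) = 0.4571; fraction as HOCl = 1/(1 + 0.4571) = 0.6863.
Free chlorine required for 1.26 ppm HOCl: 1.26 / 0.6863 = 1.836 ppm.
FC to add: 1.836 − 0.8 = 1.036 mg/L as Cl₂.
Cl₂ equivalent: 1.036 mg/L × 25,600 L = 26.52 g.
Product at 59.8% available Cl: 26.52 / 0.598 = 44.35 g.

44.3 g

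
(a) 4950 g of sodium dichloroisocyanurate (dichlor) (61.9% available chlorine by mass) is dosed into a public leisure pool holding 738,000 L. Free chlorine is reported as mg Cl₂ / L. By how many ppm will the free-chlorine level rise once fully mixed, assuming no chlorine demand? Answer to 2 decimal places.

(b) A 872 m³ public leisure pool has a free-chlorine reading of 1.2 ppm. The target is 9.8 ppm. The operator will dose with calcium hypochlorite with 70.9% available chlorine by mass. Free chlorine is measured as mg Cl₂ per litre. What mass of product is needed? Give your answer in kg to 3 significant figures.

(a) Available chlorine delivered: 4950 g × 0.619 = 3064 g as Cl₂.
(a) Concentration rise: 3064 g / 738,000 L = 4.152 mg/L = 4.15 ppm.

(b) Volume: 872 m³ = 872,000 L.
(b) Chlorine deficit: 9.8 − 1.2 = 8.6 ppm = 8.6 mg/L as Cl₂.
(b) Cl₂ equivalent needed: 8.6 mg/L × 872,000 L = 7,499,000 mg = 7499 g.
(b) Product at 70.9% available chlorine: 7499 / 0.709 = 10,580 g.

(a) 4.15 ppm; (b) 10.6 kg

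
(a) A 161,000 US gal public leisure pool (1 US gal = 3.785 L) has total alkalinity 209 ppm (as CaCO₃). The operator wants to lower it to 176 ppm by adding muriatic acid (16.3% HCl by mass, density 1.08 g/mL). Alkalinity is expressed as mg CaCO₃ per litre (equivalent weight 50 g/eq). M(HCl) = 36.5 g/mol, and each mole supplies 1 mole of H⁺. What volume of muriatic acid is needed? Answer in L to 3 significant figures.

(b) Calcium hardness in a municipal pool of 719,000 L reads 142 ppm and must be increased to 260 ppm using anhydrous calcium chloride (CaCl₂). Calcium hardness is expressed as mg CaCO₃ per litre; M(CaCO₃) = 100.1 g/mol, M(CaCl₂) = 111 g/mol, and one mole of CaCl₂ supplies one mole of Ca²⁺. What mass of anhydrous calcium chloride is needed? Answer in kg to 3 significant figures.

(a) 83.4 L; (b) 94.1 kg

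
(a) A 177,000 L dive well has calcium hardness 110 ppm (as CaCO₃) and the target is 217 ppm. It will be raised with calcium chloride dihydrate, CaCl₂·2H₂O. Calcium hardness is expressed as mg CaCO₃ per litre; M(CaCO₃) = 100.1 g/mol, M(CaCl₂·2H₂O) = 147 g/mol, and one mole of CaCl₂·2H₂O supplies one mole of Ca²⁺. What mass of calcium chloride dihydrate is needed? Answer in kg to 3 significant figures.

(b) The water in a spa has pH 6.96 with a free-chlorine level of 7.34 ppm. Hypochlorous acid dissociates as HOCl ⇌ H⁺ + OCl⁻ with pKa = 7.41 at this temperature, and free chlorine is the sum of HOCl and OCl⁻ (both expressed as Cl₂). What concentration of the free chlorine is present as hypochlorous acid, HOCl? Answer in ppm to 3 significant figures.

(a) 27.8 kg; (b) 5.42 ppm

(a) Hardness to add: (217 − 110) = 107 mg/L as CaCO₃ × 177,000 L = 18,940 g as CaCO₃.
(a) Moles of Ca²⁺ (1 mol Ca²⁺ ≡ 1 mol CaCO₃): 18,940 / 100.1 g/mol = 189.2 mol.
(a) Mass of CaCl₂·2H₂O: 189.2 × 147 = 27,810 g.

(b) [OCl⁻]/[HOCl] = 10^(pH − pKa) = 10^(6.96 − 7.41) = 10^-0.45 = 0.3548.
(b) Fraction as HOCl = 1 / (1 + 0.3548) = 0.7381.
(b) HOCl = 0.7381 × 7.34 ppm = 5.418 ppm.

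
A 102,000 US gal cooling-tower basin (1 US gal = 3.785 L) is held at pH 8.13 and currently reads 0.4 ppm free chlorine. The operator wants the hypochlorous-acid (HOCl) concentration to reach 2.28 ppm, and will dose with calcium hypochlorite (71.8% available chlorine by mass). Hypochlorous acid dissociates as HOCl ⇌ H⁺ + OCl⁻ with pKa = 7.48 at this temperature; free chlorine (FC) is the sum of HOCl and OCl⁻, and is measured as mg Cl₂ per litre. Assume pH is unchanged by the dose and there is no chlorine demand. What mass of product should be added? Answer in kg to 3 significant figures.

Volume: 102,000 US gal × 3.785 L/gal = 386,070 L.
[OCl⁻]/[HOCl] = 10^(pH − pKa) = 10^(8.13 − 7.48) = 4.467; fraction as HOCl = 1/(1 + 4.467) = 0.1829.
Free chlorine required for 2.28 ppm HOCl: 2.28 / 0.1829 = 12.46 ppm.
FC to add: 12.46 − 0.4 = 12.06 mg/L as Cl₂.
Cl₂ equivalent: 12.06 mg/L × 386,070 L = 4658 g.
Product at 71.8% available Cl: 4658 / 0.718 = 6487 g.

6.49 kg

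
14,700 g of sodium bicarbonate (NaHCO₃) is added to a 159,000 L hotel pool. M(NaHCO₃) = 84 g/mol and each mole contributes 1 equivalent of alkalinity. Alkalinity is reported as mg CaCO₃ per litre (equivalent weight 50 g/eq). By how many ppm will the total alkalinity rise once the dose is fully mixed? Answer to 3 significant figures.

Moles of NaHCO₃: 14,700 g ÷ 84 g/mol = 175 mol → 175 eq of alkalinity.
As CaCO₃: 175 eq × 50 g/eq = 8750 g.
Rise: 8750 g / 159,000 L × 1000 = 55.03 mg/L.

55.0 ppm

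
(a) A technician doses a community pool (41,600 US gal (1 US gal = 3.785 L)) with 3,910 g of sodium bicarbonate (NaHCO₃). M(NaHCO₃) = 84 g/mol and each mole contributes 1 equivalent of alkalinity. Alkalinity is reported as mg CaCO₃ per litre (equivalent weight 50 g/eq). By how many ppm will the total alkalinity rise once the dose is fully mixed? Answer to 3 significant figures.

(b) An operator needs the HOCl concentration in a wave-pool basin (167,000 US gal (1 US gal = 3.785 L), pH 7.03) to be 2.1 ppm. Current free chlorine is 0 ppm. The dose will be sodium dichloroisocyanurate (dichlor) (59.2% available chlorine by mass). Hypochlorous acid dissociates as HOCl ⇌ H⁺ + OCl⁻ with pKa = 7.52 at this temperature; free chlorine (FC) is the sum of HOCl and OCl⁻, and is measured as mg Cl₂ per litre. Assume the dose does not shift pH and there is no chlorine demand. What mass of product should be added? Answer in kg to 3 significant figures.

(a) 14.8 ppm; (b) 2.97 kg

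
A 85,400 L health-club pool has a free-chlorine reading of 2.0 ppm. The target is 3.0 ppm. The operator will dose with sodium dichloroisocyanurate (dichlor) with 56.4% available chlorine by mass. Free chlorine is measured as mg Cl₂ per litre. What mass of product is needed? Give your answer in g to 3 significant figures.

Chlorine deficit: 3.0 − 2.0 = 1 ppm = 1 mg/L as Cl₂.
Cl₂ equivalent needed: 1 mg/L × 85,400 L = 85,400 mg = 85.4 g.
Product at 56.4% available chlorine: 85.4 / 0.564 = 151.4 g.

151 g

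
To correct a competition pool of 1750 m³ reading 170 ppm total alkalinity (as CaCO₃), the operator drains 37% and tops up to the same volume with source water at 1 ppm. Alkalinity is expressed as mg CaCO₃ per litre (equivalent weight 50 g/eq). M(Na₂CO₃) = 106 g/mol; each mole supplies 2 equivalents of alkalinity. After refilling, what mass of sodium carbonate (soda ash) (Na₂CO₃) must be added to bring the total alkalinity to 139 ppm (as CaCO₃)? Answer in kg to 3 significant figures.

58.5 kg

Volume: 1750 m³ = 1,750,000 L.
After draining 37% and refilling: 170 × 0.63 + 1 × 0.37 = 107.47 ppm.
Deficit to target: 139 − 107.47 = 31.53 mg/L.
As CaCO₃: 31.53 mg/L × 1,750,000 L = 55,180 g; ÷ 50 g/eq ÷ 2 = 551.8 mol Na₂CO₃.
Mass: 551.8 × 106 = 58,490 g.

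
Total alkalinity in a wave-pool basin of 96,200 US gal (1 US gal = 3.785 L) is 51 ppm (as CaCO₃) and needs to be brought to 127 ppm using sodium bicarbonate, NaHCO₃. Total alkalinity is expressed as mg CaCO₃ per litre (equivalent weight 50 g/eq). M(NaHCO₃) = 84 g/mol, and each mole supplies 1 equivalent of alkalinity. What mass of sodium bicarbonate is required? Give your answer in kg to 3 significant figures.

Volume: 96,200 US gal × 3.785 L/gal = 364,117 L.
Alkalinity to add: (127 − 51) = 76 mg/L as CaCO₃ × 364,117 L = 27,670 g as CaCO₃.
Equivalents: 27,670 g ÷ 50 g/eq = 553.5 eq.
NaHCO₃ supplies 1 eq per mole → 553.5 mol.
Mass: 553.5 mol × 84 g/mol = 46,490 g.

46.5 kg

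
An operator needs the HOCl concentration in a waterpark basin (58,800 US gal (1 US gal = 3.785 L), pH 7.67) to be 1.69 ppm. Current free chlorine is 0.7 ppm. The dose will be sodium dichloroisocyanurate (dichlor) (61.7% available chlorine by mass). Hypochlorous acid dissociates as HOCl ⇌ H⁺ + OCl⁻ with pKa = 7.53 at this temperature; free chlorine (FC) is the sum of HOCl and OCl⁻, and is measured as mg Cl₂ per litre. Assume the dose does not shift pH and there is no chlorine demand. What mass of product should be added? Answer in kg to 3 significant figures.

1.20 kg

Volume: 58,800 US gal × 3.785 L/gal = 222,558 L.
[OCl⁻]/[HOCl] = 10^(pH − pKa) = 10^(7.67 − 7.53) = 1.38; fraction as HOCl = 1/(1 + 1.38) = 0.4201.
Free chlorine required for 1.69 ppm HOCl: 1.69 / 0.4201 = 4.023 ppm.
FC to add: 4.023 − 0.7 = 3.323 mg/L as Cl₂.
Cl₂ equivalent: 3.323 mg/L × 222,558 L = 739.5 g.
Product at 61.7% available Cl: 739.5 / 0.617 = 1199 g.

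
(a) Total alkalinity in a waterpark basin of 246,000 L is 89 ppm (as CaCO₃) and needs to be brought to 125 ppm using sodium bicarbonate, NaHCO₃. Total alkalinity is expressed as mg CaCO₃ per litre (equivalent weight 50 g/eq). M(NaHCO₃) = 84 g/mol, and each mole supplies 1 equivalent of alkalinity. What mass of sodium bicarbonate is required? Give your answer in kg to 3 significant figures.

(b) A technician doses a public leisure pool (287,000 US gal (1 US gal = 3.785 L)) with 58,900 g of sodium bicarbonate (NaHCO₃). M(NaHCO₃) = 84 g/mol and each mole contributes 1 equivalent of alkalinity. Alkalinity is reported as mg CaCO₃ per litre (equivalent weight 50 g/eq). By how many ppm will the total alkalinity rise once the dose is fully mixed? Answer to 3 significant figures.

(a) 14.9 kg; (b) 32.3 ppm

(a) Alkalinity to add: (125 − 89) = 36 mg/L as CaCO₃ × 246,000 L = 8856 g as CaCO₃.
(a) Equivalents: 8856 g ÷ 50 g/eq = 177.1 eq.
(a) NaHCO₃ supplies 1 eq per mole → 177.1 mol.
(a) Mass: 177.1 mol × 84 g/mol = 14,880 g.

(b) Volume: 287,000 US gal × 3.785 L/gal = 1,086,295 L.
(b) Moles of NaHCO₃: 58,900 g ÷ 84 g/mol = 701.2 mol → 701.2 eq of alkalinity.
(b) As CaCO₃: 701.2 eq × 50 g/eq = 35,060 g.
(b) Rise: 35,060 g / 1,086,295 L × 1000 = 32.27 mg/L.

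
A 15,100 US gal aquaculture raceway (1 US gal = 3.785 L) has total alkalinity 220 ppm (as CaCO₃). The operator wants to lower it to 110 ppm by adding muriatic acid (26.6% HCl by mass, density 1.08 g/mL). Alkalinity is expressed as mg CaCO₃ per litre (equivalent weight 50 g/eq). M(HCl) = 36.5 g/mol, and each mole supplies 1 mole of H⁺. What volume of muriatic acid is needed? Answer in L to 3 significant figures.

16.0 L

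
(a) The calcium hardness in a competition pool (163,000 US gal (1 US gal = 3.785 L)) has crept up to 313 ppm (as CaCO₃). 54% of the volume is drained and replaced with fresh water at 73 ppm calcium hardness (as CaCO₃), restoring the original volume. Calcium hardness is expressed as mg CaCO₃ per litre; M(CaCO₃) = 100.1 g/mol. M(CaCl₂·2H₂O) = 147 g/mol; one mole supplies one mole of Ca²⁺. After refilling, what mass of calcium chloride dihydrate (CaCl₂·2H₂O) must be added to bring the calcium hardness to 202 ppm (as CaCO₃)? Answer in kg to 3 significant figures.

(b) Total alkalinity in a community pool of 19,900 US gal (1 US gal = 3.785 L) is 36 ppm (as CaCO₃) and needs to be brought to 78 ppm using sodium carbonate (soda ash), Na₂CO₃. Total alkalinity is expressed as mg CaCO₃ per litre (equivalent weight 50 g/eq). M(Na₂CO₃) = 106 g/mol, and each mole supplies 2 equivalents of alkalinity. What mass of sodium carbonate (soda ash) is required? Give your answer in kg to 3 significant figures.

(a) 16.9 kg; (b) 3.35 kg

(a) Volume: 163,000 US gal × 3.785 L/gal = 616,955 L.
(a) After draining 54% and refilling: 313 × 0.46 + 73 × 0.54 = 183.4 ppm.
(a) Deficit to target: 202 − 183.4 = 18.6 mg/L.
(a) As CaCO₃: 18.6 mg/L × 616,955 L = 11,480 g; ÷ 100.1 = 114.6 mol Ca²⁺.
(a) Mass: 114.6 × 147 = 16,850 g.

(b) Volume: 19,900 US gal × 3.785 L/gal = 75,322 L.
(b) Alkalinity to add: (78 − 36) = 42 mg/L as CaCO₃ × 75,322 L = 3164 g as CaCO₃.
(b) Equivalents: 3164 g ÷ 50 g/eq = 63.27 eq.
(b) Each mole of Na₂CO₃ supplies 2 eq, so 63.27 / 2 = 31.64 mol.
(b) Mass: 31.64 mol × 106 g/mol = 3353 g.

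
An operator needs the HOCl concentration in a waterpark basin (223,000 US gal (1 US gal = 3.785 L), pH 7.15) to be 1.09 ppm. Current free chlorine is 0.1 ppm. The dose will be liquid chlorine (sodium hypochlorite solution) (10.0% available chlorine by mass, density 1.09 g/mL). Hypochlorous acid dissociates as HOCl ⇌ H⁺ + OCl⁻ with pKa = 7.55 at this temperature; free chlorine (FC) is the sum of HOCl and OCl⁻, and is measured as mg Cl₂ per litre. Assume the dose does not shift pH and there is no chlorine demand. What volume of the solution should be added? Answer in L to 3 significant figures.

Volume: 223,000 US gal × 3.785 L/gal = 844,055 L.
[OCl⁻]/[HOCl] = 10^(pH − pKa) = 10^(7.15 − 7.55) = 0.3981; fraction as HOCl = 1/(1 + 0.3981) = 0.7153.
Free chlorine required for 1.09 ppm HOCl: 1.09 / 0.7153 = 1.524 ppm.
FC to add: 1.524 − 0.1 = 1.424 mg/L as Cl₂.
Cl₂ equivalent: 1.424 mg/L × 844,055 L = 1202 g.
Product at 10.0% available Cl: 1202 / 0.1 = 12,020 g.
Volume: 12,020 g ÷ 1.09 g/mL = 11,030 mL.

11.0 L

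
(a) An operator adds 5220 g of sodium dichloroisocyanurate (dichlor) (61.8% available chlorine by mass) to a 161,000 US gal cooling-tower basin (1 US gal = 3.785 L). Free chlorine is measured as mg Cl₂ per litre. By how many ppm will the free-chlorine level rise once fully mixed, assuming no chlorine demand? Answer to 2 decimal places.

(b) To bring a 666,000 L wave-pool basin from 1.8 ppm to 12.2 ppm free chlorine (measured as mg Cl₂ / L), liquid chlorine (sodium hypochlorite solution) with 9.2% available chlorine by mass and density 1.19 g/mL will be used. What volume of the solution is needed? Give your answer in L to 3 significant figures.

(a) Volume: 161,000 US gal × 3.785 L/gal = 609,385 L.
(a) Available chlorine delivered: 5220 g × 0.618 = 3226 g as Cl₂.
(a) Concentration rise: 3226 g / 609,385 L = 5.294 mg/L = 5.29 ppm.

(b) Chlorine deficit: 12.2 − 1.8 = 10.4 ppm = 10.4 mg/L as Cl₂.
(b) Cl₂ equivalent needed: 10.4 mg/L × 666,000 L = 6,926,000 mg = 6926 g.
(b) Product at 9.2% available chlorine: 6926 / 0.092 = 75,290 g.
(b) Volume at density 1.19 g/mL: 75,290 g ÷ 1.19 g/mL = 63,270 mL.

(a) 5.29 ppm; (b) 63.3 L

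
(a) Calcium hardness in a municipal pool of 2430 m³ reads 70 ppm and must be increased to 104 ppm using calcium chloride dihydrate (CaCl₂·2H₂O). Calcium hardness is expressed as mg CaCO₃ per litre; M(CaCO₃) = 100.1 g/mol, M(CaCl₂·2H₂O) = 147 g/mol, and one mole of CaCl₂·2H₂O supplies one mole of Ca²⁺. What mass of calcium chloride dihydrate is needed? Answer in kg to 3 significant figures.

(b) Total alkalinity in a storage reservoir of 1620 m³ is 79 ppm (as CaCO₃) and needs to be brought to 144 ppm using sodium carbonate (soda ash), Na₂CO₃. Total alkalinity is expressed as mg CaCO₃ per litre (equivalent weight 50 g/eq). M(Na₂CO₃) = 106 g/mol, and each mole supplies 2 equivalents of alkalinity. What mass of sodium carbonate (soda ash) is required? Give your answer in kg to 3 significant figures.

(a) Volume: 2430 m³ = 2,430,000 L.
(a) Hardness to add: (104 − 70) = 34 mg/L as CaCO₃ × 2,430,000 L = 82,620 g as CaCO₃.
(a) Moles of Ca²⁺ (1 mol Ca²⁺ ≡ 1 mol CaCO₃): 82,620 / 100.1 g/mol = 825.4 mol.
(a) Mass of CaCl₂·2H₂O: 825.4 × 147 = 121,300 g.

(b) Volume: 1620 m³ = 1,620,000 L.
(b) Alkalinity to add: (144 − 79) = 65 mg/L as CaCO₃ × 1,620,000 L = 105,300 g as CaCO₃.
(b) Equivalents: 105,300 g ÷ 50 g/eq = 2106 eq.
(b) Each mole of Na₂CO₃ supplies 2 eq, so 2106 / 2 = 1053 mol.
(b) Mass: 1053 mol × 106 g/mol = 111,600 g.

(a) 121 kg; (b) 112 kg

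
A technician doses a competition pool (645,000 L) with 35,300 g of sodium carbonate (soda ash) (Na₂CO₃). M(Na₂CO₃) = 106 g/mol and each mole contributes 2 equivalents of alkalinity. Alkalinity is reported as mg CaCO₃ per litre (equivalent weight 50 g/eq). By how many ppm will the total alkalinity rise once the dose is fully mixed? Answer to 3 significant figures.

51.6 ppm

Moles of Na₂CO₃: 35,300 g ÷ 106 g/mol = 333 mol → 666 eq of alkalinity.
As CaCO₃: 666 eq × 50 g/eq = 33,300 g.
Rise: 33,300 g / 645,000 L × 1000 = 51.63 mg/L.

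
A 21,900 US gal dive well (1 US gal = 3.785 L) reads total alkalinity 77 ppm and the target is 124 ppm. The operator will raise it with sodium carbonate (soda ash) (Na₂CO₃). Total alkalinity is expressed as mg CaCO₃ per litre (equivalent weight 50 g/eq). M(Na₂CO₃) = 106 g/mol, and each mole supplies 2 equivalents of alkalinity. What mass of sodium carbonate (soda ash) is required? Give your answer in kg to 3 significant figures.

4.13 kg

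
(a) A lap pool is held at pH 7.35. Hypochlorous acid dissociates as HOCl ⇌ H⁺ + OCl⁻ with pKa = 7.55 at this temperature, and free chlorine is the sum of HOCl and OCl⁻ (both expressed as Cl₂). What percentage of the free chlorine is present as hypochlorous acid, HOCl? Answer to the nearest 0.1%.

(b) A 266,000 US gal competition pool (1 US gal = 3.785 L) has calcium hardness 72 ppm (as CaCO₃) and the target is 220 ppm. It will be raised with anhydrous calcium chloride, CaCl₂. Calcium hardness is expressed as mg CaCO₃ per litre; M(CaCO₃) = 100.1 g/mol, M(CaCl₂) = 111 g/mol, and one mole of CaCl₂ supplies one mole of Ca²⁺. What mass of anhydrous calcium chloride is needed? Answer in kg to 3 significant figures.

(a) [OCl⁻]/[HOCl] = 10^(pH − pKa) = 10^(7.35 − 7.55) = 10^-0.20 = 0.631.
(a) Fraction as HOCl = 1 / (1 + 0.631) = 0.6131.

(b) Volume: 266,000 US gal × 3.785 L/gal = 1,006,810 L.
(b) Hardness to add: (220 − 72) = 148 mg/L as CaCO₃ × 1,006,810 L = 149,000 g as CaCO₃.
(b) Moles of Ca²⁺ (1 mol Ca²⁺ ≡ 1 mol CaCO₃): 149,000 / 100.1 g/mol = 1489 mol.
(b) Mass of CaCl₂: 1489 × 111 = 165,200 g.

(a) 61.3%; (b) 165 kg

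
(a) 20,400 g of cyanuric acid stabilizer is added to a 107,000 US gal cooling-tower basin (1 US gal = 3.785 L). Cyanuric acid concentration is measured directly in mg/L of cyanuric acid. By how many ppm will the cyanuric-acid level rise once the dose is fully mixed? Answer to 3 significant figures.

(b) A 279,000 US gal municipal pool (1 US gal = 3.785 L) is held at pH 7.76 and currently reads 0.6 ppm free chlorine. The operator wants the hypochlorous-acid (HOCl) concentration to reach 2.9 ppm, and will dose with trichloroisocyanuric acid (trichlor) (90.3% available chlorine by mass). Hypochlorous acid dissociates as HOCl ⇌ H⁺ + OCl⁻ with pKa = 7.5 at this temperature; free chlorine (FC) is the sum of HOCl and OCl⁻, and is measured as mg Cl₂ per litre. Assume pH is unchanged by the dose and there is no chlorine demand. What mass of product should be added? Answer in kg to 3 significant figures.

(a) Volume: 107,000 US gal × 3.785 L/gal = 404,995 L.
(a) Rise: 20,400 g / 404,995 L × 1000 = 50.37 mg/L.

(b) Volume: 279,000 US gal × 3.785 L/gal = 1,056,015 L.
(b) [OCl⁻]/[HOCl] = 10^(pH − pKa) = 10^(7.76 − 7.5) = 1.82; fraction as HOCl = 1/(1 + 1.82) = 0.3546.
(b) Free chlorine required for 2.9 ppm HOCl: 2.9 / 0.3546 = 8.177 ppm.
(b) FC to add: 8.177 − 0.6 = 7.577 mg/L as Cl₂.
(b) Cl₂ equivalent: 7.577 mg/L × 1,056,015 L = 8002 g.
(b) Product at 90.3% available Cl: 8002 / 0.903 = 8861 g.

(a) 50.4 ppm; (b) 8.86 kg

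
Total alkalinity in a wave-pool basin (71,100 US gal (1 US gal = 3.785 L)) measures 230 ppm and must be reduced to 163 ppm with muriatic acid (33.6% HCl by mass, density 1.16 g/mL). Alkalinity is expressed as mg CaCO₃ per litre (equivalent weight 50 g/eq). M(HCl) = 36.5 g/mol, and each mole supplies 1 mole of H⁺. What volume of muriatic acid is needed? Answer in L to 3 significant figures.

33.8 L

Volume: 71,100 US gal × 3.785 L/gal = 269,114 L.
Alkalinity to neutralize: (230 − 163) = 67 mg/L as CaCO₃ × 269,114 L = 18,030 g as CaCO₃.
Equivalents of H⁺ required: 18,030 ÷ 50 g/eq = 360.6 eq = 360.6 mol HCl.
Mass of HCl: 360.6 × 36.5 = 13,160 g.
Mass of 33.6% solution: 13,160 / 0.336 = 39,170 g.
Volume: 39,170 g ÷ 1.16 g/mL = 33,770 mL.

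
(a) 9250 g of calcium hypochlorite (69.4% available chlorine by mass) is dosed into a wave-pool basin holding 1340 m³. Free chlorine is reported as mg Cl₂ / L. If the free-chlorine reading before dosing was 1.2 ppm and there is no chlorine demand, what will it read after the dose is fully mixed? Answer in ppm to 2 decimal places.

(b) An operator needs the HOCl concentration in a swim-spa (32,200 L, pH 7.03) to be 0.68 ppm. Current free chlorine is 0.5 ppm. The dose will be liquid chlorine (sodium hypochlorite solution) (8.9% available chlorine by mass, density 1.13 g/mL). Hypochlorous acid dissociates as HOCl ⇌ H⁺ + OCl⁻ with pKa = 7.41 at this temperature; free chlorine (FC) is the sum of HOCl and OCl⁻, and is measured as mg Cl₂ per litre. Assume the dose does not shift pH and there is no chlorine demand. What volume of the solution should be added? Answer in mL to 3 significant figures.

(a) 5.99 ppm; (b) 148 mL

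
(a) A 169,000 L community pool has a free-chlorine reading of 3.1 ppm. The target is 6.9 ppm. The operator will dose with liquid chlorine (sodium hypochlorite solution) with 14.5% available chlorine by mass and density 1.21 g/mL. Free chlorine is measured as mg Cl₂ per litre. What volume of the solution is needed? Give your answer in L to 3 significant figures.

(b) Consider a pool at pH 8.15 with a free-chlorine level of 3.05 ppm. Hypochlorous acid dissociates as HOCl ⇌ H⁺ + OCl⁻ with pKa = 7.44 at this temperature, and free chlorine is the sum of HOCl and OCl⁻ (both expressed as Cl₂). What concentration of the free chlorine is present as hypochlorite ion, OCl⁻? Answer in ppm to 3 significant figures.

(a) Chlorine deficit: 6.9 − 3.1 = 3.8 ppm = 3.8 mg/L as Cl₂.
(a) Cl₂ equivalent needed: 3.8 mg/L × 169,000 L = 642,200 mg = 642.2 g.
(a) Product at 14.5% available chlorine: 642.2 / 0.145 = 4429 g.
(a) Volume at density 1.21 g/mL: 4429 g ÷ 1.21 g/mL = 3660 mL.

(b) [OCl⁻]/[HOCl] = 10^(pH − pKa) = 10^(8.15 − 7.44) = 10^0.71 = 5.129.
(b) Fraction as HOCl = 1 / (1 + 5.129) = 0.1632.
(b) OCl⁻ = (1 − 0.1632) × 3.05 ppm = 2.552 ppm.

(a) 3.66 L; (b) 2.55 ppm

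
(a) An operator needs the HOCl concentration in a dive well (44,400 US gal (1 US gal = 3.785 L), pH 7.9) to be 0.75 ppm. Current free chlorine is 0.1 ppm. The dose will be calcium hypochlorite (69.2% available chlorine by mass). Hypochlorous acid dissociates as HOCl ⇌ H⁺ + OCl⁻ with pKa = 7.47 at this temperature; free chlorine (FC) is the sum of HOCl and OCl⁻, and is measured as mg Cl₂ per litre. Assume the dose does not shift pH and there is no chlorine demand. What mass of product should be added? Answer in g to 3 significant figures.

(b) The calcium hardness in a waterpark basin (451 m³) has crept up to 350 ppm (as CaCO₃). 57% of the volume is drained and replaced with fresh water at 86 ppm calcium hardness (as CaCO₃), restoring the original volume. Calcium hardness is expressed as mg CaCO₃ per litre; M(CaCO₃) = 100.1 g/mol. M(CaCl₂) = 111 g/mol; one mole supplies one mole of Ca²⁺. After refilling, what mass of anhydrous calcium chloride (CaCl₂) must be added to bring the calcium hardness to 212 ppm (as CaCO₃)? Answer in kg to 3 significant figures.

(a) Volume: 44,400 US gal × 3.785 L/gal = 168,054 L.
(a) [OCl⁻]/[HOCl] = 10^(pH − pKa) = 10^(7.9 − 7.47) = 2.692; fraction as HOCl = 1/(1 + 2.692) = 0.2709.
(a) Free chlorine required for 0.75 ppm HOCl: 0.75 / 0.2709 = 2.769 ppm.
(a) FC to add: 2.769 − 0.1 = 2.669 mg/L as Cl₂.
(a) Cl₂ equivalent: 2.669 mg/L × 168,054 L = 448.5 g.
(a) Product at 69.2% available Cl: 448.5 / 0.692 = 648.1 g.

(b) Volume: 451 m³ = 451,000 L.
(b) After draining 57% and refilling: 350 × 0.43 + 86 × 0.57 = 199.52 ppm.
(b) Deficit to target: 212 − 199.52 = 12.48 mg/L.
(b) As CaCO₃: 12.48 mg/L × 451,000 L = 5628 g; ÷ 100.1 = 56.23 mol Ca²⁺.
(b) Mass: 56.23 × 111 = 6241 g.

(a) 648 g; (b) 6.24 kg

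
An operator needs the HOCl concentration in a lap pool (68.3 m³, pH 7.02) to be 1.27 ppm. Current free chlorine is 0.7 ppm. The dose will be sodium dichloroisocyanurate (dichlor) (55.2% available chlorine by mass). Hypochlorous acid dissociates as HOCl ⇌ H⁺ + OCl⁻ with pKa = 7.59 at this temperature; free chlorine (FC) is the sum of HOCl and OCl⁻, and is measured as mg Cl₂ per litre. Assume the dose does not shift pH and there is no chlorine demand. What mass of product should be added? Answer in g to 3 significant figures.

Volume: 68.3 m³ = 68,300 L.
[OCl⁻]/[HOCl] = 10^(pH − pKa) = 10^(7.02 − 7.59) = 0.2692; fraction as HOCl = 1/(1 + 0.2692) = 0.7879.
Free chlorine required for 1.27 ppm HOCl: 1.27 / 0.7879 = 1.612 ppm.
FC to add: 1.612 − 0.7 = 0.9118 mg/L as Cl₂.
Cl₂ equivalent: 0.9118 mg/L × 68,300 L = 62.28 g.
Product at 55.2% available Cl: 62.28 / 0.552 = 112.8 g.

113 g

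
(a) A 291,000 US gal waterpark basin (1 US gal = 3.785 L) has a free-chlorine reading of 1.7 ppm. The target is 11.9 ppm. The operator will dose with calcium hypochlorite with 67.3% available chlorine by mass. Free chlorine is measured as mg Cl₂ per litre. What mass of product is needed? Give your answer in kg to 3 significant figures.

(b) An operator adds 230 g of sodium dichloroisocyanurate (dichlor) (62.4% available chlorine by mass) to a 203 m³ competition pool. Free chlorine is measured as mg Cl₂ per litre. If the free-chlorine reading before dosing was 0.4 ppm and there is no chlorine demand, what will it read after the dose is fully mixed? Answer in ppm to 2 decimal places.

(a) 16.7 kg; (b) 1.11 ppm

(a) Volume: 291,000 US gal × 3.785 L/gal = 1,101,435 L.
(a) Chlorine deficit: 11.9 − 1.7 = 10.2 ppm = 10.2 mg/L as Cl₂.
(a) Cl₂ equivalent needed: 10.2 mg/L × 1,101,435 L = 11,230,000 mg = 11,230 g.
(a) Product at 67.3% available chlorine: 11,230 / 0.673 = 16,690 g.

(b) Volume: 203 m³ = 203,000 L.
(b) Available chlorine delivered: 230 g × 0.624 = 143.5 g as Cl₂.
(b) Concentration rise: 143.5 g / 203,000 L = 0.707 mg/L = 0.71 ppm.
(b) Final FC: 0.4 + 0.71 = 1.11 ppm.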